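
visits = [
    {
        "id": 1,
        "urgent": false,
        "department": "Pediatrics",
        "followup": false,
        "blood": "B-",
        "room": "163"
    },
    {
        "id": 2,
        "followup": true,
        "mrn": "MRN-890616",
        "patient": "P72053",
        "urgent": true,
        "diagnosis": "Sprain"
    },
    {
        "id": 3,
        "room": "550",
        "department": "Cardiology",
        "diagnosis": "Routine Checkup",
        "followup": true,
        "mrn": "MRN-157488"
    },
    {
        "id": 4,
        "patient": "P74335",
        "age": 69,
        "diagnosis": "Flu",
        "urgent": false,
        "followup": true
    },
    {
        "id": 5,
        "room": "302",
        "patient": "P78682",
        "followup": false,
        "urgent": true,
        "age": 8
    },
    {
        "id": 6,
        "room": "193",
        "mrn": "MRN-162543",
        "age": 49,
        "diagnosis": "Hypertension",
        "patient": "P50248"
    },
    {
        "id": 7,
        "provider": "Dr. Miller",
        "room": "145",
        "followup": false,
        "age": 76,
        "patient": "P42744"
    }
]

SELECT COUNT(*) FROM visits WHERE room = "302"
1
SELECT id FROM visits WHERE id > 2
[3, 4, 5, 6, 7]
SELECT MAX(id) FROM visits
7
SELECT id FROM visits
[1, 2, 3, 4, 5, 6, 7]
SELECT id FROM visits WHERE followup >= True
[2, 3, 4]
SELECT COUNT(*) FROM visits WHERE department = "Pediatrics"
1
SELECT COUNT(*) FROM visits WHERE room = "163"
1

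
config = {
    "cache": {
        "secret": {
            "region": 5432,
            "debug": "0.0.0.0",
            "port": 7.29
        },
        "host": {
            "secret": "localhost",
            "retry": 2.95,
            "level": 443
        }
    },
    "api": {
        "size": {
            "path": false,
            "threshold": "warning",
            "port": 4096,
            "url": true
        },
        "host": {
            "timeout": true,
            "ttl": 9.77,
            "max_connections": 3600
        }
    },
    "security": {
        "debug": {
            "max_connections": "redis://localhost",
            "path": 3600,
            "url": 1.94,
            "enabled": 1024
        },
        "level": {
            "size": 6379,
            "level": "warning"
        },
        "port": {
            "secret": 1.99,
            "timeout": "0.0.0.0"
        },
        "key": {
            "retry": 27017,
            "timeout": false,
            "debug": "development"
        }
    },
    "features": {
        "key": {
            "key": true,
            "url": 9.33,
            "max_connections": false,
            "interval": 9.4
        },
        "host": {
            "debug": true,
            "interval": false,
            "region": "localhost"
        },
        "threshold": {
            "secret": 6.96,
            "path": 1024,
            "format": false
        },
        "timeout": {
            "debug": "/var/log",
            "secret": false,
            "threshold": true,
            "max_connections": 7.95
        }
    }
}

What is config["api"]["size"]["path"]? False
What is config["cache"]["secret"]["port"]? 7.29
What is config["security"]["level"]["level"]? "warning"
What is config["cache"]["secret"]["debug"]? "0.0.0.0"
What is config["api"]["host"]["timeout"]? True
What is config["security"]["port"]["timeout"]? "0.0.0.0"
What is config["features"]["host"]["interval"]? False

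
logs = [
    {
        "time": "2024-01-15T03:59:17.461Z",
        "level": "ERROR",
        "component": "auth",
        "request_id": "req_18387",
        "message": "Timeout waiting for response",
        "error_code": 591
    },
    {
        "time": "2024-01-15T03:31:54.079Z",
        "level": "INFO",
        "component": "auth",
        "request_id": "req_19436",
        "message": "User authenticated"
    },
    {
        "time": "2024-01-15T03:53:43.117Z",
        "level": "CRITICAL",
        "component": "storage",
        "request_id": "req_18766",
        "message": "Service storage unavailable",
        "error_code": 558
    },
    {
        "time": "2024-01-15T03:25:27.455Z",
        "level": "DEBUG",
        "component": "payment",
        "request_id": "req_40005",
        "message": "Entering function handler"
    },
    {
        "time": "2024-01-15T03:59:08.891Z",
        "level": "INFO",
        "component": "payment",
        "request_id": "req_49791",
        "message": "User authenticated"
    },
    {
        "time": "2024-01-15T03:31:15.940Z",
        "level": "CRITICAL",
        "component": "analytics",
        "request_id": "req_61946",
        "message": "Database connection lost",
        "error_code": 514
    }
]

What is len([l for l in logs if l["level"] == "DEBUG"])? 1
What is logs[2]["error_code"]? 558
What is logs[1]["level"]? "INFO"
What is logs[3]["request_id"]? "req_40005"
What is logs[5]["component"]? "analytics"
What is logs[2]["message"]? "Service storage unavailable"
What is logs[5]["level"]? "CRITICAL"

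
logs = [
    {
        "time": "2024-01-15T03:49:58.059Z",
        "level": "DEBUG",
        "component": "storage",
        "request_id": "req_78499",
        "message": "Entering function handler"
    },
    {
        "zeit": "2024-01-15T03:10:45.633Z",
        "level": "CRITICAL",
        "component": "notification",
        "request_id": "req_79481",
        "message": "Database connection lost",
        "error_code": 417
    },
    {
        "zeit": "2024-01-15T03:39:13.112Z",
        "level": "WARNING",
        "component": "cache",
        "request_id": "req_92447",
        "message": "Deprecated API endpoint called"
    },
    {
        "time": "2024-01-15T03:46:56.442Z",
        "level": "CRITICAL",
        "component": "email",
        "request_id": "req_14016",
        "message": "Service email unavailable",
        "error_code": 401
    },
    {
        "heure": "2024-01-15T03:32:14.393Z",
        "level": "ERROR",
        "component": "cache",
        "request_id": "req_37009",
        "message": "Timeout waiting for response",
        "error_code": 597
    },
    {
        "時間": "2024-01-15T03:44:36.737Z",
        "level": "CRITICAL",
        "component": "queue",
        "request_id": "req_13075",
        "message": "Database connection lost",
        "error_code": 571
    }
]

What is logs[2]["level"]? "WARNING"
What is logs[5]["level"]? "CRITICAL"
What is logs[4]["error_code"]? 597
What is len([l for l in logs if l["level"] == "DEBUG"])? 1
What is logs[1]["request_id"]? "req_79481"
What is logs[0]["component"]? "storage"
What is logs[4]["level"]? "ERROR"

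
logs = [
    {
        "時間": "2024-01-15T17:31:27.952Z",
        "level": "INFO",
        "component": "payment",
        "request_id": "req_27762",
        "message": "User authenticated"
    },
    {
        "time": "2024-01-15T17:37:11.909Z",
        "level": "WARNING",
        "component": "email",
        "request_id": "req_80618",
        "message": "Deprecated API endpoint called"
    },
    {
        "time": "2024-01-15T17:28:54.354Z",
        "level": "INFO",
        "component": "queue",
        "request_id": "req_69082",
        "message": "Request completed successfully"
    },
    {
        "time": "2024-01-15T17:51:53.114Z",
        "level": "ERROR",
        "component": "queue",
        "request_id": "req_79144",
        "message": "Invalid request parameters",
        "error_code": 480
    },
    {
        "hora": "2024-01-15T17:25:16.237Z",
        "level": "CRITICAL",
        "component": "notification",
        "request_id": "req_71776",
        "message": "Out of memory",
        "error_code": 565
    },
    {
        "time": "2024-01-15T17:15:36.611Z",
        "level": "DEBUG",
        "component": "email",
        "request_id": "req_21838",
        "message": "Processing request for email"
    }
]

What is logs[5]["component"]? "email"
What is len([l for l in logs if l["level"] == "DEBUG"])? 1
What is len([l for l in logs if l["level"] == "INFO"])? 2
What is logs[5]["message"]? "Processing request for email"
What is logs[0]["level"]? "INFO"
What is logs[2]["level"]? "INFO"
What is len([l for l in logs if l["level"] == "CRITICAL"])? 1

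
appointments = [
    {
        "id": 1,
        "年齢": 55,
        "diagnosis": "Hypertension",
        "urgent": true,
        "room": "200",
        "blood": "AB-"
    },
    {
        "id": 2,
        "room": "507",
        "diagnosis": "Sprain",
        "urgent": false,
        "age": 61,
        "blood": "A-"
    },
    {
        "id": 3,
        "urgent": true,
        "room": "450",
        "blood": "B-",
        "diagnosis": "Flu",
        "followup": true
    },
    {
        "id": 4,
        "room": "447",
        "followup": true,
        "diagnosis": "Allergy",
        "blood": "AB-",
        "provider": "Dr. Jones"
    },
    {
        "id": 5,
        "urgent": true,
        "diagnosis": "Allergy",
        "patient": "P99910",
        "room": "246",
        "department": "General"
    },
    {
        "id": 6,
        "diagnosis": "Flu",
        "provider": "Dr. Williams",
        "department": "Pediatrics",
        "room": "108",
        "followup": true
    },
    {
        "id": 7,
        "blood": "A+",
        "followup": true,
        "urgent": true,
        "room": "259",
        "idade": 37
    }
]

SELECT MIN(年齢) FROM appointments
55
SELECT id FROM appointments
[1, 2, 3, 4, 5, 6, 7]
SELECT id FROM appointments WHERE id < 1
[]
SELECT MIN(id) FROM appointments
1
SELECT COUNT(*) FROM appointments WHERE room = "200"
1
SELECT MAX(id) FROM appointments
7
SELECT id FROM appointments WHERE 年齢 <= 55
[1]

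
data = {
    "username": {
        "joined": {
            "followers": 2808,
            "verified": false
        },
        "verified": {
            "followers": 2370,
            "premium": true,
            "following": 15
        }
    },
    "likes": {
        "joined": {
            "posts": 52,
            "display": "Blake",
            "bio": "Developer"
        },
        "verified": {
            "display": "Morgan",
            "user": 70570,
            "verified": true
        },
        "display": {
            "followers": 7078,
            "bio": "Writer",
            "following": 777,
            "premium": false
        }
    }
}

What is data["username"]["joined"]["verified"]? False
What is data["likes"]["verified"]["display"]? "Morgan"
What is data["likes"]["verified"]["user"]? 70570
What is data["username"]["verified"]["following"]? 15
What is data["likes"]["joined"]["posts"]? 52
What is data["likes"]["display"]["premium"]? False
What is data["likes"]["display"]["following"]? 777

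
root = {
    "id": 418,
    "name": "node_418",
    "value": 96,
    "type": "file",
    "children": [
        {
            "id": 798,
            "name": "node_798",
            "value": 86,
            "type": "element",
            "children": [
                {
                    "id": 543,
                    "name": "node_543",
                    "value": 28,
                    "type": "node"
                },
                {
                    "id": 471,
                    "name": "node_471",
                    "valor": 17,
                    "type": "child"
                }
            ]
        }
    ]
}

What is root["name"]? "node_418"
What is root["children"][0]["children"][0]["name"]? "node_543"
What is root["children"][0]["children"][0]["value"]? 28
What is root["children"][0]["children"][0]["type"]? "node"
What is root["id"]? 418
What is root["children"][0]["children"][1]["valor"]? 17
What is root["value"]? 96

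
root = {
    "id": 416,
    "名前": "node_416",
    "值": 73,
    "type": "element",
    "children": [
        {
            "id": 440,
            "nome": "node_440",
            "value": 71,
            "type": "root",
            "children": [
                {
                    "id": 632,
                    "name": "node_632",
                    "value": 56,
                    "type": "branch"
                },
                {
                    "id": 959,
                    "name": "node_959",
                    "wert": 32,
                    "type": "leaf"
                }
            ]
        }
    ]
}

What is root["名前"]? "node_416"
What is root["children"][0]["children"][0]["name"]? "node_632"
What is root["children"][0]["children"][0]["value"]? 56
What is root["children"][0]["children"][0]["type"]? "branch"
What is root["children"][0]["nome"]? "node_440"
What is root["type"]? "element"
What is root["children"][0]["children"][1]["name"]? "node_959"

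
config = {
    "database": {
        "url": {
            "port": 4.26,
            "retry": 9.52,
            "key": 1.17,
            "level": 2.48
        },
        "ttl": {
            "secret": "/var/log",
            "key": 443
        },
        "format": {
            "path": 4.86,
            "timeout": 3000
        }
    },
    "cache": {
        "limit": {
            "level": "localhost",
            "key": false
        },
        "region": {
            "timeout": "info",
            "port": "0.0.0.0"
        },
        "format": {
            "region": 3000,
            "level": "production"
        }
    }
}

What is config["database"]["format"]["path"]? 4.86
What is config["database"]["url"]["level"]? 2.48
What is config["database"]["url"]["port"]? 4.26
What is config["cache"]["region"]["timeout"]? "info"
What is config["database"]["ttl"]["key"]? 443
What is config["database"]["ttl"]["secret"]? "/var/log"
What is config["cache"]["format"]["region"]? 3000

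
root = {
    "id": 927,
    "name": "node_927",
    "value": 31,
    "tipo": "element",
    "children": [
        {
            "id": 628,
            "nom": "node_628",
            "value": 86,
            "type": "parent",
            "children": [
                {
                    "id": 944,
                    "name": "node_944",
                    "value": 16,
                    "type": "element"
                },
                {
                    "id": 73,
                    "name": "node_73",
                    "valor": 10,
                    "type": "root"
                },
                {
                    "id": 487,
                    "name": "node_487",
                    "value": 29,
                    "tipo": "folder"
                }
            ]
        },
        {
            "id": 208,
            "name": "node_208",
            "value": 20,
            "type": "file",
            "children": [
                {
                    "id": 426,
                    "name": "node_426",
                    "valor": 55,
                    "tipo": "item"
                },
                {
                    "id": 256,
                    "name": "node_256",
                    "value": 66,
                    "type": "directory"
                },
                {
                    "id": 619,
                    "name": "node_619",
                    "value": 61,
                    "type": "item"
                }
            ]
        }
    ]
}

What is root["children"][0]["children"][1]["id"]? 73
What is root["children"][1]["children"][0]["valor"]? 55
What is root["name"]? "node_927"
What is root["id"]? 927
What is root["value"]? 31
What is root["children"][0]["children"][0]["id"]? 944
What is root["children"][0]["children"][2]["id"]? 487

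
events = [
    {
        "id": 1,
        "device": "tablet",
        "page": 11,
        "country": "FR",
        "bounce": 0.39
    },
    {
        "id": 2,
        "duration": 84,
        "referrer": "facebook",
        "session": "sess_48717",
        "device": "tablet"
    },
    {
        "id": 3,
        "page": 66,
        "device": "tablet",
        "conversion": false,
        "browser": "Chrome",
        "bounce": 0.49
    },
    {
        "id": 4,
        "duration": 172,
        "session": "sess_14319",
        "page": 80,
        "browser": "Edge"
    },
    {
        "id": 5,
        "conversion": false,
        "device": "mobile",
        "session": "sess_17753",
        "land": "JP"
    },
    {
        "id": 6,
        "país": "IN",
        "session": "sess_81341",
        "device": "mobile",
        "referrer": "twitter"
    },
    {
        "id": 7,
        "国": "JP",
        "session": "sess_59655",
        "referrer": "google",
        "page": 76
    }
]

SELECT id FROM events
[1, 2, 3, 4, 5, 6, 7]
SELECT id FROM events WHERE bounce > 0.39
[3]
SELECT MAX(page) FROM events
80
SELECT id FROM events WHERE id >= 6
[6, 7]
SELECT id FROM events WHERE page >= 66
[3, 4, 7]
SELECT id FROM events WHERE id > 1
[2, 3, 4, 5, 6, 7]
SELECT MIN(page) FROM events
11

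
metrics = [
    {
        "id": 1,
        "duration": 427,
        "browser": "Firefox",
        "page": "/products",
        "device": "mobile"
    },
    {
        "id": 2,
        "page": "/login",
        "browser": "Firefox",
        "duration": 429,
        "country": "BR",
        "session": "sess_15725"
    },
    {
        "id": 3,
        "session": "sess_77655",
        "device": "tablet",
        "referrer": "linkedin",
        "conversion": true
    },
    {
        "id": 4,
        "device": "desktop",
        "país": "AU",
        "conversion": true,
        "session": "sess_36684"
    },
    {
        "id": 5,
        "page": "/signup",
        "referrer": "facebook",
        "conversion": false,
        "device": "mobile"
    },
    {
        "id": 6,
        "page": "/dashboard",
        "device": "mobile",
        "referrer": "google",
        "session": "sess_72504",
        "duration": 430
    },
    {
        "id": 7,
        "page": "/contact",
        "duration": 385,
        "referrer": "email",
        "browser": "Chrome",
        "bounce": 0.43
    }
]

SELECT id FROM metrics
[1, 2, 3, 4, 5, 6, 7]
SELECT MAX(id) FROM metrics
7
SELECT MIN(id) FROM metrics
1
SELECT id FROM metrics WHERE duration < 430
[1, 2, 7]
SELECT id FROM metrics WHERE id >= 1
[1, 2, 3, 4, 5, 6, 7]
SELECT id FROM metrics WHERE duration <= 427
[1, 7]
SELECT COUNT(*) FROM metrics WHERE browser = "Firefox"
2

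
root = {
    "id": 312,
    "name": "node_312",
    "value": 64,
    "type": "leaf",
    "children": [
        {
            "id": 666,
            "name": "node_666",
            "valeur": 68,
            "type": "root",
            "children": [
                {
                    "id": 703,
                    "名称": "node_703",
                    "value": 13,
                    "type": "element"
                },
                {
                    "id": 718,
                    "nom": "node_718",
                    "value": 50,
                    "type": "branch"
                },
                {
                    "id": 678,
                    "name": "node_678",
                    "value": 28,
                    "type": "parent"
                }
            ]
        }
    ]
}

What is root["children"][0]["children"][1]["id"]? 718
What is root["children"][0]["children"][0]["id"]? 703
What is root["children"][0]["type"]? "root"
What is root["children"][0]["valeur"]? 68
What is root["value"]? 64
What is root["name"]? "node_312"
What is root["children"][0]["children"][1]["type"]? "branch"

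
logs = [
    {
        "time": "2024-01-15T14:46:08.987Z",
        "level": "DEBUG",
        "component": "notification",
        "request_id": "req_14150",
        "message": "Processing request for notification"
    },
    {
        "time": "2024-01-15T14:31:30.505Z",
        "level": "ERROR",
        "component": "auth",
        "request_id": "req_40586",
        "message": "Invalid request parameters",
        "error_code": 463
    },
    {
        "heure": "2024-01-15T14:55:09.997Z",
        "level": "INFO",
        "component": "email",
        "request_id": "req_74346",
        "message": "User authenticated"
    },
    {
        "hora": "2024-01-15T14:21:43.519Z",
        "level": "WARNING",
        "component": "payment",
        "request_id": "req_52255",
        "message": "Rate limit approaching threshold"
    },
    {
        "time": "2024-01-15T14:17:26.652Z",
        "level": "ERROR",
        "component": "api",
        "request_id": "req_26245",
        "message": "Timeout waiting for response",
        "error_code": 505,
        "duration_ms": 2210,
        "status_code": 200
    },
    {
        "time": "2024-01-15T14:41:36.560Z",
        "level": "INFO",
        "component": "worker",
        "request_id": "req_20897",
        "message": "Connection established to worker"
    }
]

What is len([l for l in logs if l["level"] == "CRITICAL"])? 0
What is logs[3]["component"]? "payment"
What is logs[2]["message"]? "User authenticated"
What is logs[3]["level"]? "WARNING"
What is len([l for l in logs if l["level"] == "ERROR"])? 2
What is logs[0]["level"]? "DEBUG"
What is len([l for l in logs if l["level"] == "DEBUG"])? 1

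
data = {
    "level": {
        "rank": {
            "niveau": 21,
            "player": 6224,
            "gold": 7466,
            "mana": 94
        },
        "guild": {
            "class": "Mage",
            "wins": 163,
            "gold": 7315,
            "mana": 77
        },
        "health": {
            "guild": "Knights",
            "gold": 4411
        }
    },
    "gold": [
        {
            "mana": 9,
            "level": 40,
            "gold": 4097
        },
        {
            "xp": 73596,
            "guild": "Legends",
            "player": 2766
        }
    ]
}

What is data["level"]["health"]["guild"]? "Knights"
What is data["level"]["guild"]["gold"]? 7315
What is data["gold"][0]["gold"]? 4097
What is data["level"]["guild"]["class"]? "Mage"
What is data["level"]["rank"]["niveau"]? 21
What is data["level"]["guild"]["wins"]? 163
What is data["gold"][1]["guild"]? "Legends"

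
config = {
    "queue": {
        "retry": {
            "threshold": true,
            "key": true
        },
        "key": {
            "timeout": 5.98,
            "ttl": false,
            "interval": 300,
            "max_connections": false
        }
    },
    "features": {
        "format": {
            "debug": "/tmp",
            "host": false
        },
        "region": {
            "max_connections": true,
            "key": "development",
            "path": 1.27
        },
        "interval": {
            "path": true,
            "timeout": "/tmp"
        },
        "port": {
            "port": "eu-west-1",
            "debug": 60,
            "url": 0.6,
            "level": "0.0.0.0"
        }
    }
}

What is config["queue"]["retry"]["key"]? True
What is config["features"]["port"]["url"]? 0.6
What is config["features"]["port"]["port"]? "eu-west-1"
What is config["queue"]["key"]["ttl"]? False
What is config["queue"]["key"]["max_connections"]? False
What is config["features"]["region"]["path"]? 1.27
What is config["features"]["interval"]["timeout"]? "/tmp"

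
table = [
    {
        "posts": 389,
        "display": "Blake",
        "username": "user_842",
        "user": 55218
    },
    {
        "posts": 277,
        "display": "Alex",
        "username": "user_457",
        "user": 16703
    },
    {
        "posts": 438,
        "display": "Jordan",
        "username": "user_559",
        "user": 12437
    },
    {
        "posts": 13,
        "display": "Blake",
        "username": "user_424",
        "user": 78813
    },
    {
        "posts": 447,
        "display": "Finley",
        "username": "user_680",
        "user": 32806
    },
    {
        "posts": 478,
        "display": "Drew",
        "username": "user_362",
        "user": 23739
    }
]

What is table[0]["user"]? 55218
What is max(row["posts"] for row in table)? 478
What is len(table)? 6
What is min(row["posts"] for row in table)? 13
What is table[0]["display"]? "Blake"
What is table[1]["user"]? 16703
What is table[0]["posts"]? 389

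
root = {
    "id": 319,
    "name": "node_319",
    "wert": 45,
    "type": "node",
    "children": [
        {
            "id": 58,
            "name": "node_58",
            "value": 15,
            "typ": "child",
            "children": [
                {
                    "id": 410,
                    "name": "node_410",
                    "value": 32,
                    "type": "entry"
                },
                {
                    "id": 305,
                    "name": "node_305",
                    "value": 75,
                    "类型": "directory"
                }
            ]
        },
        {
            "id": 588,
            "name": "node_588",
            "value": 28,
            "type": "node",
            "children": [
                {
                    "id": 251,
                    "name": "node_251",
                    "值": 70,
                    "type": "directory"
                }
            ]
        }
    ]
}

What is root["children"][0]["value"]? 15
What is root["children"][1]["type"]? "node"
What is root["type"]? "node"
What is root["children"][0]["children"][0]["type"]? "entry"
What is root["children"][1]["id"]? 588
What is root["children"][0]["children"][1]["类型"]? "directory"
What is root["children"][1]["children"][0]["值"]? 70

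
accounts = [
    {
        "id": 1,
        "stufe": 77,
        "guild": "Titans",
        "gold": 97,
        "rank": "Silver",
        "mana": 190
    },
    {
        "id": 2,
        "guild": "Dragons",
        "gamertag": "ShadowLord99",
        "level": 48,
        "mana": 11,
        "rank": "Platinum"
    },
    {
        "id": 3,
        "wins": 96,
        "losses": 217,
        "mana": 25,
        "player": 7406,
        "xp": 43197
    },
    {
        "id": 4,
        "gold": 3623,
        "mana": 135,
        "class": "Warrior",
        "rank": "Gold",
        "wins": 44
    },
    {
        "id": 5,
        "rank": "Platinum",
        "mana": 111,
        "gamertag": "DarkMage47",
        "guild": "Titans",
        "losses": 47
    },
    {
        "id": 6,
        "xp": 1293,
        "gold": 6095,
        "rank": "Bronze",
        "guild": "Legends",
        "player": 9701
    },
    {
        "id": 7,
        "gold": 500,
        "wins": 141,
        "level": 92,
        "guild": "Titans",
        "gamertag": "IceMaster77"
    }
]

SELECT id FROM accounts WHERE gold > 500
[4, 6]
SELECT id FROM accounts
[1, 2, 3, 4, 5, 6, 7]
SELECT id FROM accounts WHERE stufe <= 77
[1]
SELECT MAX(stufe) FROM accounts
77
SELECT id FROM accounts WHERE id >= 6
[6, 7]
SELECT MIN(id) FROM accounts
1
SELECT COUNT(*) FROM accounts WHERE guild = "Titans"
3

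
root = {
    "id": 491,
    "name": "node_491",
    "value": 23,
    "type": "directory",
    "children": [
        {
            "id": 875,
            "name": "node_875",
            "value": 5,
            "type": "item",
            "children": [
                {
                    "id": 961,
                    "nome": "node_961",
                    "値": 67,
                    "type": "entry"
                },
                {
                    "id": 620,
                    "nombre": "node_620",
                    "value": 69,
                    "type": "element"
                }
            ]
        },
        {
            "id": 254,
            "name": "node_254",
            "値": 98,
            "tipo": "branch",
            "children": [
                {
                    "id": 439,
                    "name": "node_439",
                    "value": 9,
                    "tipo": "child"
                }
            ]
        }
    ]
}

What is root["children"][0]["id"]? 875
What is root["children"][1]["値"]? 98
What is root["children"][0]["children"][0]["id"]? 961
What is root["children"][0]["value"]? 5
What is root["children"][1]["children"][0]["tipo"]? "child"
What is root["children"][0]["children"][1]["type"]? "element"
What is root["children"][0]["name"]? "node_875"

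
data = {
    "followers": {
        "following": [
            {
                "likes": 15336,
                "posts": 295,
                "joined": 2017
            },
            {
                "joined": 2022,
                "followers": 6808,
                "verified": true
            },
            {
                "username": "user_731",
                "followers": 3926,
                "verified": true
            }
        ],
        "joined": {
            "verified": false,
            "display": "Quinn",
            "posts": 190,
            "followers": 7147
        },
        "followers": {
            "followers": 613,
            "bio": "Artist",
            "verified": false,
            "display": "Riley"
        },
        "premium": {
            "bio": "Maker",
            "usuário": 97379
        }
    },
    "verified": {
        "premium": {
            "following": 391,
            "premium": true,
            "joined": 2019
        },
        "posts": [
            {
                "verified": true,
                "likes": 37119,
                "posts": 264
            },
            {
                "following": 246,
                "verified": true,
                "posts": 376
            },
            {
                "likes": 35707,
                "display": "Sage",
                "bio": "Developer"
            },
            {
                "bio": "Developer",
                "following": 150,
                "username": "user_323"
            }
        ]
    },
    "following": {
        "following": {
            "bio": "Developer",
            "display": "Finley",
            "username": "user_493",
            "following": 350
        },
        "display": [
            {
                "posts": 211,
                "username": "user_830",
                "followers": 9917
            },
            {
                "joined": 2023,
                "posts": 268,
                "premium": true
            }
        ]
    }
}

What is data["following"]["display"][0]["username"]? "user_830"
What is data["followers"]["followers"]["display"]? "Riley"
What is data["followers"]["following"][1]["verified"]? True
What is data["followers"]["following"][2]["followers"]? 3926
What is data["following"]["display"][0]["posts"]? 211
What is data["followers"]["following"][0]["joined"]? 2017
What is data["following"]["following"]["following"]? 350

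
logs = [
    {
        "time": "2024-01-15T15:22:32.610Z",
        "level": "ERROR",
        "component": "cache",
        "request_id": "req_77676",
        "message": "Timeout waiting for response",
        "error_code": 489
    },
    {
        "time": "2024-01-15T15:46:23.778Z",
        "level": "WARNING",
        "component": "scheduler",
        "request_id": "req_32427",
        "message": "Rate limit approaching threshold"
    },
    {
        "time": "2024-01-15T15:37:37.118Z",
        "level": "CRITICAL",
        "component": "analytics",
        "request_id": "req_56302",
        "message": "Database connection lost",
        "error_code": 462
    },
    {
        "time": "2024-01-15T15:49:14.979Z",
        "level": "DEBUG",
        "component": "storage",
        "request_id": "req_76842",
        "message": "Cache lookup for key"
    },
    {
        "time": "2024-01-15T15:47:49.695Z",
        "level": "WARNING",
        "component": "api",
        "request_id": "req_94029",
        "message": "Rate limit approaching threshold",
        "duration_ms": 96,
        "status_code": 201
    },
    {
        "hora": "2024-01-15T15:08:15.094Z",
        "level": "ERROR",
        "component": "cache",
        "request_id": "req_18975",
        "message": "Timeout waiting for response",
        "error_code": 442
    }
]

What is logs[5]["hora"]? "2024-01-15T15:08:15.094Z"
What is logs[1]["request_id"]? "req_32427"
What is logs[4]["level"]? "WARNING"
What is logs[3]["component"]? "storage"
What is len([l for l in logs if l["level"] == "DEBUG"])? 1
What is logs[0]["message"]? "Timeout waiting for response"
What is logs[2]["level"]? "CRITICAL"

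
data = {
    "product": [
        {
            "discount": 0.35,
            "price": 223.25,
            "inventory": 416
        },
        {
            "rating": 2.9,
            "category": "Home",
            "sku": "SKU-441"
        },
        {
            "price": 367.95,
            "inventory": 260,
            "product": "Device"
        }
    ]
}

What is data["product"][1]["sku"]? "SKU-441"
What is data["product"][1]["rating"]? 2.9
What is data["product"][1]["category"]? "Home"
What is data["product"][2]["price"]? 367.95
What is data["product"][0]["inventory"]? 416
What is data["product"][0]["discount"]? 0.35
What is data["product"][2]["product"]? "Device"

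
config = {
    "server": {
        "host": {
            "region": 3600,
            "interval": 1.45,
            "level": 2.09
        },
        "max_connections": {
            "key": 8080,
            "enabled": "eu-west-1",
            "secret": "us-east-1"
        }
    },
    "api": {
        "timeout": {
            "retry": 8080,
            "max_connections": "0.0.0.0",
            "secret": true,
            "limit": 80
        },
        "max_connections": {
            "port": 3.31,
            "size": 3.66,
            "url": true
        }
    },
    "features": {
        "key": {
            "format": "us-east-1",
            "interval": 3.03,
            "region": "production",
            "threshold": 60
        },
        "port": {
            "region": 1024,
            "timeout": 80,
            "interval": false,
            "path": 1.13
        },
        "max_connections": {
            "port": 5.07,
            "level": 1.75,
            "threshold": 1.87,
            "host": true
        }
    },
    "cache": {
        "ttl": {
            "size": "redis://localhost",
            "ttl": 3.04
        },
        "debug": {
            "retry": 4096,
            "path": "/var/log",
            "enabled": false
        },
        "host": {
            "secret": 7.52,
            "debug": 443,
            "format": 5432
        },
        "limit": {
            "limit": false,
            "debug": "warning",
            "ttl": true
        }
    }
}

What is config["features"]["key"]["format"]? "us-east-1"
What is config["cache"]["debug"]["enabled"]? False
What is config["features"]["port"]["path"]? 1.13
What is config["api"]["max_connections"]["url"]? True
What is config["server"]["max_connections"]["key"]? 8080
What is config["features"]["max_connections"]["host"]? True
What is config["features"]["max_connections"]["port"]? 5.07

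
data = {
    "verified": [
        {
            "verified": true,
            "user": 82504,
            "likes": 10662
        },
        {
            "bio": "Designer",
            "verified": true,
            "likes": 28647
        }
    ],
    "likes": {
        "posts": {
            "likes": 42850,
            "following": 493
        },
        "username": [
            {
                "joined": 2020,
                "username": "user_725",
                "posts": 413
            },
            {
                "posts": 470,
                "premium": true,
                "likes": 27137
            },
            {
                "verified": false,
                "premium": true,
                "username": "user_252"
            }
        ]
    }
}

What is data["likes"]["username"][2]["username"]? "user_252"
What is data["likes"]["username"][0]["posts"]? 413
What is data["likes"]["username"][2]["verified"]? False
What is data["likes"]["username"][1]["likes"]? 27137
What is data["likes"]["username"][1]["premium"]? True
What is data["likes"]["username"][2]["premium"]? True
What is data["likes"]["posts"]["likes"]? 42850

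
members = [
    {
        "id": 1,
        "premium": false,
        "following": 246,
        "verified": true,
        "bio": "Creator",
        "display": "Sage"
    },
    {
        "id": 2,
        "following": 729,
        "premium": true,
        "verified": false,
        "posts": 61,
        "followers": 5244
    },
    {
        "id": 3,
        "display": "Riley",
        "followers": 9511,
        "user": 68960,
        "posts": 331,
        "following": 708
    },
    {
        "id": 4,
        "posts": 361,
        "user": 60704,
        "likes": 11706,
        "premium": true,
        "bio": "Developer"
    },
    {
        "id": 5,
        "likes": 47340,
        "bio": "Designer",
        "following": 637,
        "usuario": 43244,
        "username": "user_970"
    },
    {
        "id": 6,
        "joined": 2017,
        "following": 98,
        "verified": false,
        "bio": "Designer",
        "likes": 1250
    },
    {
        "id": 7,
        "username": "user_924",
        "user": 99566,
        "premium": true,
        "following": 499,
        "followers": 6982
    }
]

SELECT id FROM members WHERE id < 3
[1, 2]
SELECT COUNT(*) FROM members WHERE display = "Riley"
1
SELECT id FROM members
[1, 2, 3, 4, 5, 6, 7]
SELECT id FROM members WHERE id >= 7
[7]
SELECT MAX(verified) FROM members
True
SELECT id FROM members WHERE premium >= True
[2, 4, 7]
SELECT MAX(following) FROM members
729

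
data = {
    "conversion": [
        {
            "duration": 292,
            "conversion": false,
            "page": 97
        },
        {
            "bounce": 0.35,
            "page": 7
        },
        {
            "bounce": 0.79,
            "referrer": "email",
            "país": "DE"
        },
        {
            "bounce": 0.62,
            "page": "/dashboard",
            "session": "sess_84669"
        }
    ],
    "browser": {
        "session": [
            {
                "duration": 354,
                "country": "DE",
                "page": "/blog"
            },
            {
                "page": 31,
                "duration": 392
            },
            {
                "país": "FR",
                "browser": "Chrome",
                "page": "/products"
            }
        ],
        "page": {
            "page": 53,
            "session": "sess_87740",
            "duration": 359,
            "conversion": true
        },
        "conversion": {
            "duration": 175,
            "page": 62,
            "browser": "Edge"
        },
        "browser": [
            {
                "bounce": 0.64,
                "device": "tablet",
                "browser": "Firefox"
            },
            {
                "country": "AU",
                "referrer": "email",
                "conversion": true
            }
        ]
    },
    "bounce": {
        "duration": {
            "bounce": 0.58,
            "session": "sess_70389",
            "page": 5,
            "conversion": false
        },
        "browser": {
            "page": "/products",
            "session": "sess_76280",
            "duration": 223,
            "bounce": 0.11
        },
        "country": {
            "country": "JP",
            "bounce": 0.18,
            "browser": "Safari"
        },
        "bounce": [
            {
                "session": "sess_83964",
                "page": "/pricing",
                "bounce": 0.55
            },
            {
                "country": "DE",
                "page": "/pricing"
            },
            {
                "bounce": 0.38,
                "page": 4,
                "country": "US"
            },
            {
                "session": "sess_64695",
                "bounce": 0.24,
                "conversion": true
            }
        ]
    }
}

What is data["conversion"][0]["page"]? 97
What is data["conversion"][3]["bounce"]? 0.62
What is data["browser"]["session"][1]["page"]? 31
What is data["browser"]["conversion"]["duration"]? 175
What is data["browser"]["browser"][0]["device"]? "tablet"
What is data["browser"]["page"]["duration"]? 359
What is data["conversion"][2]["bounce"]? 0.79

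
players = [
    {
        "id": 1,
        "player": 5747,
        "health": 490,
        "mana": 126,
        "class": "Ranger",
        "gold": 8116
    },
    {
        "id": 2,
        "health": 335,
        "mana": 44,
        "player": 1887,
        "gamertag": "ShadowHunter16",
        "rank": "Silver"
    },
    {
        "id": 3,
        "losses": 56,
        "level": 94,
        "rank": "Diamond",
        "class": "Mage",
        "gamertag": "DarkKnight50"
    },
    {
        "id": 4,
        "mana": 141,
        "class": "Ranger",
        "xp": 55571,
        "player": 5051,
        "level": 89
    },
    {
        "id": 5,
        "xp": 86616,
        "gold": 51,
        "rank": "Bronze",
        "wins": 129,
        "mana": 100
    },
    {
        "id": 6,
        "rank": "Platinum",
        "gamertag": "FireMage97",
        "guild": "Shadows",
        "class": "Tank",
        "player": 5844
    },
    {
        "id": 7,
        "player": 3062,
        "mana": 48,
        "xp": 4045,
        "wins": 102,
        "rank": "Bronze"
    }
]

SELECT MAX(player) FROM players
5844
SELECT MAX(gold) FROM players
8116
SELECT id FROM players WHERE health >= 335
[1, 2]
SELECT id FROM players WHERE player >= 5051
[1, 4, 6]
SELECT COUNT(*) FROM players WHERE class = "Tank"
1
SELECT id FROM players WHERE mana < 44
[]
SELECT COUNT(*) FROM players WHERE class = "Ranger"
2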